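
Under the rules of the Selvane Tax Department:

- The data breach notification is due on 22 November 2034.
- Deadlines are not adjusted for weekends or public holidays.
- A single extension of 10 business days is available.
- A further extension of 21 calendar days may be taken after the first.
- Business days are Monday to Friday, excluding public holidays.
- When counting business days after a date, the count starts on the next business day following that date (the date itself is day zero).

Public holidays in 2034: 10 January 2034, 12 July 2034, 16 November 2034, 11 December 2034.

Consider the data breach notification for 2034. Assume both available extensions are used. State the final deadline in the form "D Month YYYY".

27 December 2034

Start from the fixed due date, 22 November 2034.
No adjustment is made for weekends or holidays, so 22 November 2034 stands.
Counting 10 further business days from 22 November 2034 reaches 6 December 2034.
6 December 2034 falls on a Wednesday. The rules make no weekend/holiday allowance, so it remains 6 December 2034.
Applying the 21-calendar-day extension: 6 December 2034 + 21 days = 27 December 2034.
27 December 2034 is a Wednesday; no weekend or holiday adjustment applies.
Deadline: 27 December 2034.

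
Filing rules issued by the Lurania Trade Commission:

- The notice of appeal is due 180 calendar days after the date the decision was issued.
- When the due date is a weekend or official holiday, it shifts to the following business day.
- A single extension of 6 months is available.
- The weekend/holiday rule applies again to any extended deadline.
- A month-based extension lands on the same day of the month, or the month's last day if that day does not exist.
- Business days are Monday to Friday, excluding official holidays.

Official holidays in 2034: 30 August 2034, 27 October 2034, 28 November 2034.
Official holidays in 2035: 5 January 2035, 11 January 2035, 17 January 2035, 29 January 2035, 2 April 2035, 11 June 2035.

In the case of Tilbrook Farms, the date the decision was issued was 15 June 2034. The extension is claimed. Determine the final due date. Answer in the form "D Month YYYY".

12 June 2035

180 calendar days after 15 June 2034 is 12 December 2034.
12 December 2034 falls on a Tuesday, which is a business day, so no adjustment is needed.
Add 6 months to 12 December 2034: 12 June 2035.
12 June 2035 falls on a Tuesday, which is a business day, so no adjustment is needed.
Deadline: 12 June 2035.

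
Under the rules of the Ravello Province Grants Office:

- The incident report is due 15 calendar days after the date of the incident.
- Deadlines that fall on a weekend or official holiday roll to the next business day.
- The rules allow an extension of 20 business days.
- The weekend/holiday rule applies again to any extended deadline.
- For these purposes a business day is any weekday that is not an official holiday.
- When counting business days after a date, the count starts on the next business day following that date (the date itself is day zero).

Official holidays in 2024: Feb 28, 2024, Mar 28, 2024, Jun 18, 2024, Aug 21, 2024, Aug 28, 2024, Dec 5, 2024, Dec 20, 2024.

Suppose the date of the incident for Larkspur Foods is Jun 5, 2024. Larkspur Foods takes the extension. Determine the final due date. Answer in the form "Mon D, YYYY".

Jul 18, 2024

Adding 15 calendar days to Jun 5, 2024 gives Jun 20, 2024.
Jun 20, 2024 is a Thursday and not a listed holiday, so it stands.
Applying the 20-business-day extension: 20 business days after Jun 20, 2024 is Jul 18, 2024.
Jul 18, 2024 falls on a Thursday, which is a business day, so no adjustment is needed.
Deadline: Jul 18, 2024.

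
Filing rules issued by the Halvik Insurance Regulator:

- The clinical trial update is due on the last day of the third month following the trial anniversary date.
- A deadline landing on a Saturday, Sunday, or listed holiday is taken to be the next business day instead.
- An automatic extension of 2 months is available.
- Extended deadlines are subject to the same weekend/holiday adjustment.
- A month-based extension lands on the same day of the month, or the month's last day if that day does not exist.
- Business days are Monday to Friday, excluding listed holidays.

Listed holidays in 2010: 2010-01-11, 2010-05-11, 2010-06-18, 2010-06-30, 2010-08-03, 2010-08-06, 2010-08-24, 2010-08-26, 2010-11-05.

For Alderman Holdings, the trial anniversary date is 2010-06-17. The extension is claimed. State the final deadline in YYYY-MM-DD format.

3 months after 2010-06-17 falls in September 2010; the last day of that month is 2010-09-30.
2010-09-30 (Thursday) is already a business day.
Add 2 months to 2010-09-30: 2010-11-30.
2010-11-30 falls on a Tuesday, which is a business day, so no adjustment is needed.
Deadline: 2010-11-30.

2010-11-30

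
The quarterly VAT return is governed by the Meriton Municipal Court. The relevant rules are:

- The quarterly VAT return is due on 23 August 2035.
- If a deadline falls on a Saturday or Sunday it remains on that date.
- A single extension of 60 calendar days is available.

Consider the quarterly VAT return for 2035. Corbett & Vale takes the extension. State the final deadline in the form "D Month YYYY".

22 October 2035

The statutory due date is 23 August 2035.
No adjustment is made for weekends or holidays, so 23 August 2035 stands.
The 60-calendar-day extension moves the deadline from 23 August 2035 to 22 October 2035.
22 October 2035 is a Monday; no weekend or holiday adjustment applies.
Final deadline: 22 October 2035.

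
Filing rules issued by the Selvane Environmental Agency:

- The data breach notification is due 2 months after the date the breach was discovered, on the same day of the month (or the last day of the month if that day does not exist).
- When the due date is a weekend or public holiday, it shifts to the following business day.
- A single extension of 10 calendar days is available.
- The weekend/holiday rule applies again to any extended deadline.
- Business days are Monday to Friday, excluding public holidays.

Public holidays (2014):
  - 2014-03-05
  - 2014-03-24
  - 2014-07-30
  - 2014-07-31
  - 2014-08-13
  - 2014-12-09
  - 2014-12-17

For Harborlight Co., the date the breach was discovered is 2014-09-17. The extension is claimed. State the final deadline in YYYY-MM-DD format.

2 months after 2014-09-17, on the same day of the month, is 2014-11-17.
Since 2014-11-17 is a Monday and not a holiday, the date is unchanged.
With the 10-day extension, 2014-11-17 becomes 2014-11-27.
Since 2014-11-27 is a Thursday and not a holiday, the date is unchanged.
The final due date is 2014-11-27.

2014-11-27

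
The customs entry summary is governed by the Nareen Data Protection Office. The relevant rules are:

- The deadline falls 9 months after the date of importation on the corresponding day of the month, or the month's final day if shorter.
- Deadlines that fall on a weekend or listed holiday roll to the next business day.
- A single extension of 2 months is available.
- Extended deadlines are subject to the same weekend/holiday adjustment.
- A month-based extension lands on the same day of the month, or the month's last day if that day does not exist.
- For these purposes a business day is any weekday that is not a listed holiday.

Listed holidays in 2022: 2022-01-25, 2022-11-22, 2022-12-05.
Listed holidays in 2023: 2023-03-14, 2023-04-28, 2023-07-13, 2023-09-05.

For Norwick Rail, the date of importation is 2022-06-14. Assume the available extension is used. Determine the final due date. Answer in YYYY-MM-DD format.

2023-05-15

9 months after 2022-06-14, on the same day of the month, is 2023-03-14.
Because 2023-03-14 is a listed holiday, the deadline becomes 2023-03-15 (Wednesday).
Add 2 months to 2023-03-15: 2023-05-15.
2023-05-15 is a Monday and not a listed holiday, so it stands.
The final due date is 2023-05-15.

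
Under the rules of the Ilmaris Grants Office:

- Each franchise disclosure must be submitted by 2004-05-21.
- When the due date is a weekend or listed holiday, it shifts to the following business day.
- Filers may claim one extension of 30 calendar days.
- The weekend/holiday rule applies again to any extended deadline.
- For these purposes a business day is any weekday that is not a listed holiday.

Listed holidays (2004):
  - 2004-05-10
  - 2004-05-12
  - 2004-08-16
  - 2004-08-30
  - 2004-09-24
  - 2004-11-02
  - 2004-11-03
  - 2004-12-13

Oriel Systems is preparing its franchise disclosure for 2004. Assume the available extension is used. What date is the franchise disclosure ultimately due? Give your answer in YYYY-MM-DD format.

2004-06-21

Start from the fixed due date, 2004-05-21.
2004-05-21 is a Friday and not a listed holiday, so it stands.
The 30-calendar-day extension moves the deadline from 2004-05-21 to 2004-06-20.
2004-06-20 is a Sunday; the next business day is 2004-06-21 (Monday).
Final deadline: 2004-06-21.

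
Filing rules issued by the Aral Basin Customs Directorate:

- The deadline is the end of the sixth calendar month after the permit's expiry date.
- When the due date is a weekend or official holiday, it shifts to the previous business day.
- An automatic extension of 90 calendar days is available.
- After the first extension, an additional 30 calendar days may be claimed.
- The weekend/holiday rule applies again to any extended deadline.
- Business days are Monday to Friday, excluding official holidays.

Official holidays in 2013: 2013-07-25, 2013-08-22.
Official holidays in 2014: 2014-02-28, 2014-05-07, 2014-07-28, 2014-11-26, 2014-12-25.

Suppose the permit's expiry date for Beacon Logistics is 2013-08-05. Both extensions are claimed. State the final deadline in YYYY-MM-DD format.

2014-06-27

The sixth month after 2013-08-05 is February 2014, whose last day is 2014-02-28.
2014-02-28 is a listed holiday; the preceding business day is 2014-02-27 (Thursday).
With the 90-day extension, 2014-02-27 becomes 2014-05-28.
2014-05-28 (Wednesday) is already a business day.
The 30-calendar-day extension moves the deadline from 2014-05-28 to 2014-06-27.
2014-06-27 (Friday) is already a business day.
So the filing is due 2014-06-27.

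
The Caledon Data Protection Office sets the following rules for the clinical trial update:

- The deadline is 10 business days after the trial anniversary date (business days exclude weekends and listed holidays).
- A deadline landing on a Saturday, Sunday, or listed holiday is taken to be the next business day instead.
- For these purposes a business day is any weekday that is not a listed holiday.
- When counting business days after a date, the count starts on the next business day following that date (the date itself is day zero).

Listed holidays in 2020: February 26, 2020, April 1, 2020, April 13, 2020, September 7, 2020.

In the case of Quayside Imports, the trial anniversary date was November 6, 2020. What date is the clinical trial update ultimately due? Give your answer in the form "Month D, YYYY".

November 20, 2020

10 business days after November 6, 2020, excluding weekends and holidays, is November 20, 2020.
November 20, 2020 is a Friday and not a listed holiday, so it stands.
So the filing is due November 20, 2020.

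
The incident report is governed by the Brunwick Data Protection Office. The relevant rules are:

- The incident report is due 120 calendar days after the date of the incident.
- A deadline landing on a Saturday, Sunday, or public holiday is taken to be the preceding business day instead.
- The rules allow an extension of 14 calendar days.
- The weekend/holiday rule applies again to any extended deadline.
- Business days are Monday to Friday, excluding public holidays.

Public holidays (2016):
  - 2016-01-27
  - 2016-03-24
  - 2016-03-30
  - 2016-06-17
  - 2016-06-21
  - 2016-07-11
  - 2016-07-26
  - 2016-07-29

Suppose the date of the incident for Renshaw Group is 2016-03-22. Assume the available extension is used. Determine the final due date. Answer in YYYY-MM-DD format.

2016-08-03

From 2016-03-22, 120 calendar days later is 2016-07-20.
2016-07-20 is a Wednesday and not a listed holiday, so it stands.
Applying the 14-calendar-day extension: 2016-07-20 + 14 days = 2016-08-03.
2016-08-03 falls on a Wednesday, which is a business day, so no adjustment is needed.
So the filing is due 2016-08-03.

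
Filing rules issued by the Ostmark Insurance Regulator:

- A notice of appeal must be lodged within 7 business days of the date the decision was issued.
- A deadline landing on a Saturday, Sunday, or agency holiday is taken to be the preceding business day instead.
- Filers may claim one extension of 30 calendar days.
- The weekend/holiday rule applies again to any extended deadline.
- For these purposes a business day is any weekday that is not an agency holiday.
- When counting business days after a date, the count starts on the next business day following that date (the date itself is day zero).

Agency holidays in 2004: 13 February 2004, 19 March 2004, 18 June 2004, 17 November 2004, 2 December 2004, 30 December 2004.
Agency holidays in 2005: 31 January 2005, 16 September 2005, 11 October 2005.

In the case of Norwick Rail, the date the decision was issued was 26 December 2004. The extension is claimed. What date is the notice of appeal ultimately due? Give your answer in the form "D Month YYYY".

4 February 2005

7 business days after 26 December 2004, excluding weekends and holidays, is 5 January 2005.
5 January 2005 falls on a Wednesday, which is a business day, so no adjustment is needed.
Add the 30 calendar-day extension to 5 January 2005: 4 February 2005.
4 February 2005 (Friday) is already a business day.
Deadline: 4 February 2005.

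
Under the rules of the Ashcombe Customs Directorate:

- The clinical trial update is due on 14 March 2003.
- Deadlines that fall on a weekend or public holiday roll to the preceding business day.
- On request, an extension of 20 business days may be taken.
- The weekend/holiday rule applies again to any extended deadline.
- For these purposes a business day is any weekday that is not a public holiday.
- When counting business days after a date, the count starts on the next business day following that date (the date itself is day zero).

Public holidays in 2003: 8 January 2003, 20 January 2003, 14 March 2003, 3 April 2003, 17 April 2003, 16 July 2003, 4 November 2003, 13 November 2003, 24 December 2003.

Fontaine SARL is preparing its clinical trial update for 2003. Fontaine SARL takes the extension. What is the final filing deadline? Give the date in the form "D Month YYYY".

Start from the fixed due date, 14 March 2003.
14 March 2003 is a listed holiday; the preceding business day is 13 March 2003 (Thursday).
Applying the 20-business-day extension: 20 business days after 13 March 2003 is 14 April 2003.
Since 14 April 2003 is a Monday and not a holiday, the date is unchanged.
Deadline: 14 April 2003.

14 April 2003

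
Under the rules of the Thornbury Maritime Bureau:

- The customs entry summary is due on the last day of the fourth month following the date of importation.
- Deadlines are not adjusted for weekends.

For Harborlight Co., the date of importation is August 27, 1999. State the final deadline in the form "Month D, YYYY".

December 31, 1999

4 months after August 27, 1999 falls in December 1999; the last day of that month is December 31, 1999.
December 31, 1999 is a Friday; no weekend or holiday adjustment applies.
The final due date is December 31, 1999.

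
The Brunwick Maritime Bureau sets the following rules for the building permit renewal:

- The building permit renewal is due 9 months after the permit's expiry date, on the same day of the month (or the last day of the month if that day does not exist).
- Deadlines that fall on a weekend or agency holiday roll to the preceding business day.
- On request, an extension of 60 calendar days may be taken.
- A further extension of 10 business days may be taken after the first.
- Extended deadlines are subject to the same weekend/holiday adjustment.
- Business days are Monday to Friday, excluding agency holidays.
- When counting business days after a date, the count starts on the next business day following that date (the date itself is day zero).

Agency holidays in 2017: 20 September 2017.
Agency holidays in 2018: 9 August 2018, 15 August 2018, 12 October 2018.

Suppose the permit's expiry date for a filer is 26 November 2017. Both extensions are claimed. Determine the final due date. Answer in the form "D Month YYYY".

9 months after 26 November 2017, on the same day of the month, is 26 August 2018.
26 August 2018 is a Sunday, so it moves to the preceding business day, 24 August 2018 (Friday).
Add the 60 calendar-day extension to 24 August 2018: 23 October 2018.
23 October 2018 (Tuesday) is already a business day.
Counting 10 further business days from 23 October 2018 reaches 6 November 2018.
6 November 2018 is a Tuesday and not a listed holiday, so it stands.
The final due date is 6 November 2018.

6 November 2018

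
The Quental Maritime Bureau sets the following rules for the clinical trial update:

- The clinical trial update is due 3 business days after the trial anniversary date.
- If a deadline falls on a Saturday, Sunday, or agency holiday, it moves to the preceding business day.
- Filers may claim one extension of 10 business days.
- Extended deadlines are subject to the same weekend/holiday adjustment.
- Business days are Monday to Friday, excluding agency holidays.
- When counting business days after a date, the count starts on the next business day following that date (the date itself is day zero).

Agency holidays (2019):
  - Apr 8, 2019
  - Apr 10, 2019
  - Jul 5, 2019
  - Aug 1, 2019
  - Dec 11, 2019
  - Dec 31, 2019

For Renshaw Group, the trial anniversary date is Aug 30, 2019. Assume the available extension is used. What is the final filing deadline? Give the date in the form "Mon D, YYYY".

3 business days after Aug 30, 2019, excluding weekends and holidays, is Sep 4, 2019.
Sep 4, 2019 falls on a Wednesday, which is a business day, so no adjustment is needed.
Applying the 10-business-day extension: 10 business days after Sep 4, 2019 is Sep 18, 2019.
Sep 18, 2019 is a Wednesday and not a listed holiday, so it stands.
Deadline: Sep 18, 2019.

Sep 18, 2019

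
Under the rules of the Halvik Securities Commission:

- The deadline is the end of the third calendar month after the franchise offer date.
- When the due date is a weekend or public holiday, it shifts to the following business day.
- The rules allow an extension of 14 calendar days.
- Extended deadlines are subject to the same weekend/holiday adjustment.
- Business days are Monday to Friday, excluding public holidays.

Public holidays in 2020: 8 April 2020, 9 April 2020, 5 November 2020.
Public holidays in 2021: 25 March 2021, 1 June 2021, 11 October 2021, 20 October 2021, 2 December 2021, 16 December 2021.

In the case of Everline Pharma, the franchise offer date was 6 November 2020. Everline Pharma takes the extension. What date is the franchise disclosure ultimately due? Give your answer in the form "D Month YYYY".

The third month after 6 November 2020 is February 2021, whose last day is 28 February 2021.
Because 28 February 2021 is a Sunday, the deadline becomes 1 March 2021 (Monday).
Add the 14 calendar-day extension to 1 March 2021: 15 March 2021.
Since 15 March 2021 is a Monday and not a holiday, the date is unchanged.
So the filing is due 15 March 2021.

15 March 2021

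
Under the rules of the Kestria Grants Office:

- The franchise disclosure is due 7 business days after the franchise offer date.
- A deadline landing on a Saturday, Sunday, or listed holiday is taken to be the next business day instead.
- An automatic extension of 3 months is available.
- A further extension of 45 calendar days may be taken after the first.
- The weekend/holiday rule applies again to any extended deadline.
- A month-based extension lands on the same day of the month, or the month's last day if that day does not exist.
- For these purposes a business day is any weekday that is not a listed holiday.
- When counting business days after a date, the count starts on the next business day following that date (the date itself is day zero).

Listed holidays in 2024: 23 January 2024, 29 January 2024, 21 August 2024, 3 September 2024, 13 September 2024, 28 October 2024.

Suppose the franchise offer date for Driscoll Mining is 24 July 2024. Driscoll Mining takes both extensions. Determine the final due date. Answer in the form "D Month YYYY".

7 business days after 24 July 2024, excluding weekends and holidays, is 2 August 2024.
2 August 2024 falls on a Friday, which is a business day, so no adjustment is needed.
The 3 months extension carries 2 August 2024 to 2 November 2024.
2 November 2024 is a Saturday, so it moves to the next business day, 4 November 2024 (Monday).
The 45-calendar-day extension moves the deadline from 4 November 2024 to 19 December 2024.
19 December 2024 falls on a Thursday, which is a business day, so no adjustment is needed.
The final due date is 19 December 2024.

19 December 2024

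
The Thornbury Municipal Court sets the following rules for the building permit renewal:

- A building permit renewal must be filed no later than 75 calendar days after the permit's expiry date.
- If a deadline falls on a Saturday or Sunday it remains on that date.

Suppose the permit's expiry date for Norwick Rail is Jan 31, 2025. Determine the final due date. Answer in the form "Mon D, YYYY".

Apr 16, 2025

75 calendar days after Jan 31, 2025 is Apr 16, 2025.
Apr 16, 2025 is a Wednesday; no weekend or holiday adjustment applies.
So the filing is due Apr 16, 2025.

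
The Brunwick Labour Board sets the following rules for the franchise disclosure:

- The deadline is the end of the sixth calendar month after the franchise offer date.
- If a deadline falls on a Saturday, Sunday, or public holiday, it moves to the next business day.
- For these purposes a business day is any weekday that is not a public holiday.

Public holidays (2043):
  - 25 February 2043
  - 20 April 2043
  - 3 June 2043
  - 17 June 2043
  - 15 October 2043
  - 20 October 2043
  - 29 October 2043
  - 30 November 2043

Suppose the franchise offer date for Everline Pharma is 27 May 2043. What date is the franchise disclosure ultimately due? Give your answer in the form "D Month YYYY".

The sixth month after 27 May 2043 is November 2043, whose last day is 30 November 2043.
30 November 2043 falls on a listed holiday. Rolling to the next business day gives 1 December 2043, a Tuesday.
So the filing is due 1 December 2043.

1 December 2043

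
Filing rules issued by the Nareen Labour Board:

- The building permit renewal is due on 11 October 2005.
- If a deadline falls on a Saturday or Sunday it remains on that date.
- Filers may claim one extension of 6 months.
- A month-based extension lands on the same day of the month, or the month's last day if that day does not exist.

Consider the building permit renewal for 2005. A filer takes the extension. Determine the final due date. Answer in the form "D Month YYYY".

11 April 2006

The statutory due date is 11 October 2005.
11 October 2005 is a Tuesday; no weekend or holiday adjustment applies.
The 6 months extension carries 11 October 2005 to 11 April 2006.
11 April 2006 falls on a Tuesday. The rules make no weekend/holiday allowance, so it remains 11 April 2006.
Deadline: 11 April 2006.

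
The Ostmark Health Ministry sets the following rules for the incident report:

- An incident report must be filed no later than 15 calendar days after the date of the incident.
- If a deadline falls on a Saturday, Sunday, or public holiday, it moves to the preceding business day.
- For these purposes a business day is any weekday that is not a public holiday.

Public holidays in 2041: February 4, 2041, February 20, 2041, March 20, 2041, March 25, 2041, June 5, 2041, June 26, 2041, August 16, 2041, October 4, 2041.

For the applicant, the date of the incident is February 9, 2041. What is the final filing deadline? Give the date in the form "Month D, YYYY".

February 22, 2041

15 calendar days after February 9, 2041 is February 24, 2041.
February 24, 2041 is a Sunday; the preceding business day is February 22, 2041 (Friday).
So the filing is due February 22, 2041.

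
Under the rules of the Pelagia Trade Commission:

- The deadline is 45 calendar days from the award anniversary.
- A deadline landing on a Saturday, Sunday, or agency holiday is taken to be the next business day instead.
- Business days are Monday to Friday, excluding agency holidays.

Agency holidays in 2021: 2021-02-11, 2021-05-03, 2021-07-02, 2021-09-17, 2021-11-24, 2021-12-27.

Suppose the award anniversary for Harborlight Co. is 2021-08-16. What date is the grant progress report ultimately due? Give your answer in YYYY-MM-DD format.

2021-09-30

Adding 45 calendar days to 2021-08-16 gives 2021-09-30.
2021-09-30 is a Thursday and not a listed holiday, so it stands.
So the filing is due 2021-09-30.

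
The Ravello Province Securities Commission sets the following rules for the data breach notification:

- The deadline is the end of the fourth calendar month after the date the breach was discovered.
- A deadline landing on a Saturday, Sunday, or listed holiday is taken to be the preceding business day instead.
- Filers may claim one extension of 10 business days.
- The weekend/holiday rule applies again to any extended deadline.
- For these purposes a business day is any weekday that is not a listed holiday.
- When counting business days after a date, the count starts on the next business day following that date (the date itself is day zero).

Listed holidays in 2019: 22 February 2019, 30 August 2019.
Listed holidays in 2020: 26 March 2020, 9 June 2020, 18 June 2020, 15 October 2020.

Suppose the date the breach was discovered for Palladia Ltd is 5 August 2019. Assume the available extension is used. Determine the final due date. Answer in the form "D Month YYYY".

14 January 2020

The fourth month after 5 August 2019 is December 2019, whose last day is 31 December 2019.
31 December 2019 falls on a Tuesday, which is a business day, so no adjustment is needed.
Applying the 10-business-day extension: 10 business days after 31 December 2019 is 14 January 2020.
14 January 2020 is a Tuesday and not a listed holiday, so it stands.
The final due date is 14 January 2020.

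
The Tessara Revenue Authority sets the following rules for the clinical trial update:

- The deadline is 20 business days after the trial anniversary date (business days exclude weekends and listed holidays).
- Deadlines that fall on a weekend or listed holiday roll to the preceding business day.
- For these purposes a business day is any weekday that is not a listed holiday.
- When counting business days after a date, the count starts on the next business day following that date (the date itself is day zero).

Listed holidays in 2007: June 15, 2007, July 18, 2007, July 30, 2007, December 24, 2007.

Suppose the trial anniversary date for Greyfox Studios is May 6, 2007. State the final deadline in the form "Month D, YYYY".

20 business days after May 6, 2007, excluding weekends and holidays, is June 1, 2007.
June 1, 2007 falls on a Friday, which is a business day, so no adjustment is needed.
Deadline: June 1, 2007.

June 1, 2007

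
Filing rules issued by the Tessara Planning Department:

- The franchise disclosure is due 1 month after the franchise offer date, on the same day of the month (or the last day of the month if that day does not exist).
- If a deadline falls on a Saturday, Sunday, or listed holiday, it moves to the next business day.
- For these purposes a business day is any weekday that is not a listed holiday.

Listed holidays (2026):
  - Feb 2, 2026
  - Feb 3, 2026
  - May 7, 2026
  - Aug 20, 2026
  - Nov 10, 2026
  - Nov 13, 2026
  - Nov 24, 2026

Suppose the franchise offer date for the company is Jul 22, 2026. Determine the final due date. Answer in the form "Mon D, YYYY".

Moving 1 month forward from Jul 22, 2026 on the corresponding day gives Aug 22, 2026.
Aug 22, 2026 is a Saturday, so it moves to the next business day, Aug 24, 2026 (Monday).
Deadline: Aug 24, 2026.

Aug 24, 2026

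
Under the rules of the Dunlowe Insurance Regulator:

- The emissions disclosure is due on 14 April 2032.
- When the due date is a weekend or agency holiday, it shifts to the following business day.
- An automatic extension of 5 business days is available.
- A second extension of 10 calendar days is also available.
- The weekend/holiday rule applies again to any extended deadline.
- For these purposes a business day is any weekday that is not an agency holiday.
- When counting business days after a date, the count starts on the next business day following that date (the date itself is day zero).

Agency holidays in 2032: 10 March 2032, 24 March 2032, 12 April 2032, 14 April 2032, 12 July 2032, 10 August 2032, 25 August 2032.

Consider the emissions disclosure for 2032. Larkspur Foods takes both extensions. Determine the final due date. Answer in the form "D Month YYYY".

Start from the fixed due date, 14 April 2032.
14 April 2032 is a listed holiday, so it moves to the next business day, 15 April 2032 (Thursday).
Counting 5 further business days from 15 April 2032 reaches 22 April 2032.
Since 22 April 2032 is a Thursday and not a holiday, the date is unchanged.
With the 10-day extension, 22 April 2032 becomes 2 May 2032.
2 May 2032 falls on a Sunday. Rolling to the next business day gives 3 May 2032, a Monday.
So the filing is due 3 May 2032.

3 May 2032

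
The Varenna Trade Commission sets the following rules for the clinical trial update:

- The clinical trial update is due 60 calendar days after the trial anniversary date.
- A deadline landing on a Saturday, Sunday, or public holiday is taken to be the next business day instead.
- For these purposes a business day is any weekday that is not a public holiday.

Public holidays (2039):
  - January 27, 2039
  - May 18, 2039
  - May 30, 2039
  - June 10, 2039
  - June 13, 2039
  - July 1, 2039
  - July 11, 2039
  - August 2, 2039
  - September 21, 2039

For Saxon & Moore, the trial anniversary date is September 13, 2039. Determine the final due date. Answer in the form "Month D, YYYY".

Trigger date September 13, 2039 + 60 calendar days = November 12, 2039.
November 12, 2039 falls on a Saturday. Rolling to the next business day gives November 14, 2039, a Monday.
So the filing is due November 14, 2039.

November 14, 2039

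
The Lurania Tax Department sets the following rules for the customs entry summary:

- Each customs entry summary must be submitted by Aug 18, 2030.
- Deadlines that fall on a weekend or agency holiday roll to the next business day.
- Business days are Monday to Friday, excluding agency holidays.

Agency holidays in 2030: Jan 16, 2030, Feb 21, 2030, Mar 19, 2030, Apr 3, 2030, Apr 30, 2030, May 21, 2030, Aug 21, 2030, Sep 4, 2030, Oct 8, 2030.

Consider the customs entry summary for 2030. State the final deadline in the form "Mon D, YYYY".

Aug 19, 2030

Start from the fixed due date, Aug 18, 2030.
Aug 18, 2030 is a Sunday; the next business day is Aug 19, 2030 (Monday).
The final due date is Aug 19, 2030.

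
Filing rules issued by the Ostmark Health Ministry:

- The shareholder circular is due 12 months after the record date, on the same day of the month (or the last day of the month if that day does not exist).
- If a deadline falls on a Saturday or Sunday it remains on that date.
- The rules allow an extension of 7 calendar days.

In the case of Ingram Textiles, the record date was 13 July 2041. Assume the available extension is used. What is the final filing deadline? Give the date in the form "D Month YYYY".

12 months from 13 July 2041 is 13 July 2042.
No adjustment is made for weekends or holidays, so 13 July 2042 stands.
With the 7-day extension, 13 July 2042 becomes 20 July 2042.
20 July 2042 falls on a Sunday. The rules make no weekend/holiday allowance, so it remains 20 July 2042.
So the filing is due 20 July 2042.

20 July 2042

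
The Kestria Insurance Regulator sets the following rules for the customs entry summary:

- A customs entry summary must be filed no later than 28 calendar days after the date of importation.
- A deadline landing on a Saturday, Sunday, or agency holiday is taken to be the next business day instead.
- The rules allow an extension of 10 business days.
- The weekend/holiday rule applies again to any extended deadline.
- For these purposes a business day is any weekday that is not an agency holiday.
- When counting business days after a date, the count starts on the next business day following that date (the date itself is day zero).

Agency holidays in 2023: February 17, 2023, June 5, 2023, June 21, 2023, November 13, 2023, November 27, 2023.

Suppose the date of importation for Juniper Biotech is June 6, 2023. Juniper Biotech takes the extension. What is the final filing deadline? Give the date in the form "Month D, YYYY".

28 calendar days after June 6, 2023 is July 4, 2023.
Since July 4, 2023 is a Tuesday and not a holiday, the date is unchanged.
The 10-business-day extension runs from July 4, 2023 to July 18, 2023.
July 18, 2023 falls on a Tuesday, which is a business day, so no adjustment is needed.
The final due date is July 18, 2023.

July 18, 2023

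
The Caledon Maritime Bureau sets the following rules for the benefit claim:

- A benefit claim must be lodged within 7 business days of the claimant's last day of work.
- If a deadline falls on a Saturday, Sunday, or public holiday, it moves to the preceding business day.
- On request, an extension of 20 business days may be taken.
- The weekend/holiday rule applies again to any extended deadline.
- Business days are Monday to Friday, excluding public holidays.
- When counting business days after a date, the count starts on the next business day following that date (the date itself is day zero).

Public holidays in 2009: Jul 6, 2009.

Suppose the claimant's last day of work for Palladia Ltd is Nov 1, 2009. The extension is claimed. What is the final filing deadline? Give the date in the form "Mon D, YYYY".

Counting 7 business days after Nov 1, 2009 (skipping weekends and listed holidays) reaches Nov 10, 2009.
Nov 10, 2009 falls on a Tuesday, which is a business day, so no adjustment is needed.
Counting 20 further business days from Nov 10, 2009 reaches Dec 8, 2009.
Dec 8, 2009 falls on a Tuesday, which is a business day, so no adjustment is needed.
Deadline: Dec 8, 2009.

Dec 8, 2009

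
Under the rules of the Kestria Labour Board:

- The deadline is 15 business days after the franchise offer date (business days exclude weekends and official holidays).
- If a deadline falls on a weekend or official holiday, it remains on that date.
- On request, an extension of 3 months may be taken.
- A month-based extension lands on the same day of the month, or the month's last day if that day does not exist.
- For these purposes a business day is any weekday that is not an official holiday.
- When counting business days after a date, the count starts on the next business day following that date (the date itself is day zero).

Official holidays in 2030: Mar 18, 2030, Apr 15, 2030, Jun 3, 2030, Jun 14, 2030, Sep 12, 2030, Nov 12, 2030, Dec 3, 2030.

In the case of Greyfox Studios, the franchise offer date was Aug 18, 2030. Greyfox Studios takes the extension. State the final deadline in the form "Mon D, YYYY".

15 business days after Aug 18, 2030, excluding weekends and holidays, is Sep 6, 2030.
Sep 6, 2030 falls on a Friday. The rules make no weekend/holiday allowance, so it remains Sep 6, 2030.
Applying the 3 months extension: 3 months after Sep 6, 2030 is Dec 6, 2030.
Dec 6, 2030 falls on a Friday. The rules make no weekend/holiday allowance, so it remains Dec 6, 2030.
Deadline: Dec 6, 2030.

Dec 6, 2030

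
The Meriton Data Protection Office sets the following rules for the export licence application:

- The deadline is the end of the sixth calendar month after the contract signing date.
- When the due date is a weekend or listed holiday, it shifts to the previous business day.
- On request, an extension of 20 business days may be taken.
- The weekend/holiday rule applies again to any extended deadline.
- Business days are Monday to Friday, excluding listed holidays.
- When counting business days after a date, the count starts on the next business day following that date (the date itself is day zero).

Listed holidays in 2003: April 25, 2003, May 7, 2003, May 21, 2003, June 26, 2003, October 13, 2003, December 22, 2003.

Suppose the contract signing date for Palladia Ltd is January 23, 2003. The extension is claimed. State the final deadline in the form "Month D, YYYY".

6 months after January 23, 2003 falls in July 2003; the last day of that month is July 31, 2003.
July 31, 2003 is a Thursday and not a listed holiday, so it stands.
Counting 20 further business days from July 31, 2003 reaches August 28, 2003.
Since August 28, 2003 is a Thursday and not a holiday, the date is unchanged.
Deadline: August 28, 2003.

August 28, 2003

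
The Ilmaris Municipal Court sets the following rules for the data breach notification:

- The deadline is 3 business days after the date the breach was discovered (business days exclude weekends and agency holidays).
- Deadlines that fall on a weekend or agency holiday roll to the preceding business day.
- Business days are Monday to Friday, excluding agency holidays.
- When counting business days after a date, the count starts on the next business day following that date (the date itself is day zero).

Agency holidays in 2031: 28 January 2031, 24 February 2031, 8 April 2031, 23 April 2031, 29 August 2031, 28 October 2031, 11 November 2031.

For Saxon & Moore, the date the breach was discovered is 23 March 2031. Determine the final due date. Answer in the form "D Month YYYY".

26 March 2031

Counting 3 business days after 23 March 2031 (skipping weekends and listed holidays) reaches 26 March 2031.
26 March 2031 (Wednesday) is already a business day.
Deadline: 26 March 2031.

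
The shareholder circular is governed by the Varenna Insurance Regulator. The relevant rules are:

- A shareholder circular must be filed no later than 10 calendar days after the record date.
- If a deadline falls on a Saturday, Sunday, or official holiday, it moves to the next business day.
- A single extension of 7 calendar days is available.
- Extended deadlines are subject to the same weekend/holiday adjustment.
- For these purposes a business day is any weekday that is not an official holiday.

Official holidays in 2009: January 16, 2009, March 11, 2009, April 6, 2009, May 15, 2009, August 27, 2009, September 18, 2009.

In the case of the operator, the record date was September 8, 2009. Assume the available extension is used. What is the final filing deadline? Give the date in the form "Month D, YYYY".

September 28, 2009

Adding 10 calendar days to September 8, 2009 gives September 18, 2009.
September 18, 2009 is a listed holiday, so it moves to the next business day, September 21, 2009 (Monday).
With the 7-day extension, September 21, 2009 becomes September 28, 2009.
September 28, 2009 (Monday) is already a business day.
Final deadline: September 28, 2009.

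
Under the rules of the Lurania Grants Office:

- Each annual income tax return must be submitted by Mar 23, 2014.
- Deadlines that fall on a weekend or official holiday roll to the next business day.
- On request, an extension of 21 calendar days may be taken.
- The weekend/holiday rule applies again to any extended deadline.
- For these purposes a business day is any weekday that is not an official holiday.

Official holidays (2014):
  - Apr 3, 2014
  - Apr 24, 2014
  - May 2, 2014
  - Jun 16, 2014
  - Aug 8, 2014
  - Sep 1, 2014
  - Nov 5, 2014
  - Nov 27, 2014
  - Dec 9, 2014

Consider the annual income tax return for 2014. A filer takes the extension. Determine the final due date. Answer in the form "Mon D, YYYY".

The statutory due date is Mar 23, 2014.
Because Mar 23, 2014 is a Sunday, the deadline becomes Mar 24, 2014 (Monday).
With the 21-day extension, Mar 24, 2014 becomes Apr 14, 2014.
Apr 14, 2014 falls on a Monday, which is a business day, so no adjustment is needed.
Deadline: Apr 14, 2014.

Apr 14, 2014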